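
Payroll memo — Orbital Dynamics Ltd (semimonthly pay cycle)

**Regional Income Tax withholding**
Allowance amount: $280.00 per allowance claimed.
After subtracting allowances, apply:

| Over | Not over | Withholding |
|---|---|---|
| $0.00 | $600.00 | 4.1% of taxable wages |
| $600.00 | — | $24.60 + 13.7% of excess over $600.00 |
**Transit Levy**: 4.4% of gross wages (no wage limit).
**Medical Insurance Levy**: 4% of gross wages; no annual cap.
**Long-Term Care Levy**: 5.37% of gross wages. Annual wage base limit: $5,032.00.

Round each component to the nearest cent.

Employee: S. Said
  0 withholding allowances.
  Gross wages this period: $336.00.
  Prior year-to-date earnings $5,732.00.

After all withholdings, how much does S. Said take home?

$294.00

Regional Income Tax: taxable = $336.00
  4.1% × $336.00 = $13.78
Transit Levy: 4.4% × $336.00 = $14.78
Medical Insurance Levy: 4% × $336.00 = $13.44
Long-Term Care Levy: YTD $5,732.00 ≥ cap $5,032.00 → $0.00
Total withheld: $13.78 + $14.78 + $13.44 + $0.00 = $42.00
Net pay: $336.00 − $42.00 = $294.00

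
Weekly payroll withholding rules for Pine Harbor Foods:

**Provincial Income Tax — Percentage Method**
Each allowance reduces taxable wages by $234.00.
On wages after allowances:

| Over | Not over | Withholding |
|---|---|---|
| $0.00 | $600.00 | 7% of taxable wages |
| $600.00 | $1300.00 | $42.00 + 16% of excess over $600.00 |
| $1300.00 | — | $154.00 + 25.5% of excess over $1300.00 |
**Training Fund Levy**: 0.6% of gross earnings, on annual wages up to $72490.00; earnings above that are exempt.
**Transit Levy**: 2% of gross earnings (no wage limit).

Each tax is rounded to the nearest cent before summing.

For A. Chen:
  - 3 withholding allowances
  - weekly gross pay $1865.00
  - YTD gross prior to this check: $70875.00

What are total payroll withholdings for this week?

Provincial Income Tax: taxable = $1865.00 − 3×$234.00 = $1163.00
  $42.00 + 16% × ($1163.00 − $600.00) = $42.00 + 16% × $563.00 = $132.08
Training Fund Levy: cap $72490.00 − YTD $70875.00 = $1615.00 subject; 0.6% × $1615.00 = $9.69
Transit Levy: 2% × $1865.00 = $37.30
Total: $132.08 + $9.69 + $37.30 = $179.07

$179.07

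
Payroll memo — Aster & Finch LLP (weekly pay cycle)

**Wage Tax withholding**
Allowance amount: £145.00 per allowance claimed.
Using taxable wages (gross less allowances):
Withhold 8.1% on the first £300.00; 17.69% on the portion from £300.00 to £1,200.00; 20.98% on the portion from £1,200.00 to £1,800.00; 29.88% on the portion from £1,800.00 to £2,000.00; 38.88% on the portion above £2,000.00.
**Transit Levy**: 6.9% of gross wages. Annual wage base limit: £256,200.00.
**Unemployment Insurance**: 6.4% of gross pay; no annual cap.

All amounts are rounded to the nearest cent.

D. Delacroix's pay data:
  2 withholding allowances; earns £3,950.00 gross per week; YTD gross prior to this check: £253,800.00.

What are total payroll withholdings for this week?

Wage Tax: taxable = £3,950.00 − 2×£145.00 = £3,660.00
  £369.15 + 38.88% × (£3,660.00 − £2,000.00) = £369.15 + 38.88% × £1,660.00 = £1,014.56
Transit Levy: cap £256,200.00 − YTD £253,800.00 = £2,400.00 subject; 6.9% × £2,400.00 = £165.60
Unemployment Insurance: 6.4% × £3,950.00 = £252.80
Total: £1,014.56 + £165.60 + £252.80 = £1,432.96

£1,432.96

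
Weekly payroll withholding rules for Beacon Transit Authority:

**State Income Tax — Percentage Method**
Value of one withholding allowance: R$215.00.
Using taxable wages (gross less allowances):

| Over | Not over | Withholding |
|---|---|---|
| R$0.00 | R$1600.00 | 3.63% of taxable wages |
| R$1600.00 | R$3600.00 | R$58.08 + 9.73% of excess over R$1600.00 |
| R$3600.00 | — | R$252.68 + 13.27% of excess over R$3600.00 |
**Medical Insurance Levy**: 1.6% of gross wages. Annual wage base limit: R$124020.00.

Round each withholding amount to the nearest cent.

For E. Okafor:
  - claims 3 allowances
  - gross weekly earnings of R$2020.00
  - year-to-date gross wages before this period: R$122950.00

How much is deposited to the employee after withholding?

R$1952.97

State Income Tax: taxable = R$2020.00 − 3×R$215.00 = R$1375.00
  3.63% × R$1375.00 = R$49.91
Medical Insurance Levy: cap R$124020.00 − YTD R$122950.00 = R$1070.00 subject; 1.6% × R$1070.00 = R$17.12
Total withheld: R$49.91 + R$17.12 = R$67.03
Net pay: R$2020.00 − R$67.03 = R$1952.97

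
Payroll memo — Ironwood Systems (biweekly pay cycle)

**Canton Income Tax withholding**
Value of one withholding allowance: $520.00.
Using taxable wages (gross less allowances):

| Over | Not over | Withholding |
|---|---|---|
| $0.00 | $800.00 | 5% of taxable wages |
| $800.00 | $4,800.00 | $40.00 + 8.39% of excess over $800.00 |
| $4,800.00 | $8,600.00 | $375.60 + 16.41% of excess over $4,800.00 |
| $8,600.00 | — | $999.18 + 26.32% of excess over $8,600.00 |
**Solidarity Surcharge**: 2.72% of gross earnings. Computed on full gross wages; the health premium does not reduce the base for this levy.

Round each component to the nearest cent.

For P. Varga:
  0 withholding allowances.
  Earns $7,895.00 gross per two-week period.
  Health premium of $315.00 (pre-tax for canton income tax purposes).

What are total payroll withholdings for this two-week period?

$1,046.54

Canton Income Tax: taxable = $7,895.00 − $315.00 = $7,580.00
  $375.60 + 16.41% × ($7,580.00 − $4,800.00) = $375.60 + 16.41% × $2,780.00 = $831.80
Solidarity Surcharge: 2.72% × $7,895.00 = $214.74
Total: $831.80 + $214.74 = $1,046.54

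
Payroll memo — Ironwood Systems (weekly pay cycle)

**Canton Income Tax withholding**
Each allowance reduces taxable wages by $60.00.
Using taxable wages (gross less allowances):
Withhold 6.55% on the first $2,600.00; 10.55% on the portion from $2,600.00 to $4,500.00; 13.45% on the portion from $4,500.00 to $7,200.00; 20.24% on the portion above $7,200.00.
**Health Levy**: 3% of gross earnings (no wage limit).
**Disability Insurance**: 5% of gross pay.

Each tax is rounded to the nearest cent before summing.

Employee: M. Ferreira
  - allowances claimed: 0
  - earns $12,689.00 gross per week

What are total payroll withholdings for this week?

$2,859.99

Canton Income Tax: taxable = $12,689.00
  $733.90 + 20.24% × ($12,689.00 − $7,200.00) = $733.90 + 20.24% × $5,489.00 = $1,844.87
Health Levy: 3% × $12,689.00 = $380.67
Disability Insurance: 5% × $12,689.00 = $634.45
Total: $1,844.87 + $380.67 + $634.45 = $2,859.99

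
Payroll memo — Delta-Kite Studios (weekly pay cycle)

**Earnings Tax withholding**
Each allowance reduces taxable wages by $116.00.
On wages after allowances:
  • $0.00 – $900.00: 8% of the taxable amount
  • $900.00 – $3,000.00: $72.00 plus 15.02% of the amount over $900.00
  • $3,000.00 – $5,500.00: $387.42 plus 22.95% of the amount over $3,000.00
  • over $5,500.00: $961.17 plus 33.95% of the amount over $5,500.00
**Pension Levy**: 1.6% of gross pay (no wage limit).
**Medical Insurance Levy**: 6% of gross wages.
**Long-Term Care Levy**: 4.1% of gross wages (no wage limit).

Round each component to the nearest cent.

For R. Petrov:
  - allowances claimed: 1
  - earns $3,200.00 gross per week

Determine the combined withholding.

Earnings Tax: taxable = $3,200.00 − 1×$116.00 = $3,084.00
  $387.42 + 22.95% × ($3,084.00 − $3,000.00) = $387.42 + 22.95% × $84.00 = $406.70
Pension Levy: 1.6% × $3,200.00 = $51.20
Medical Insurance Levy: 6% × $3,200.00 = $192.00
Long-Term Care Levy: 4.1% × $3,200.00 = $131.20
Total: $406.70 + $51.20 + $192.00 + $131.20 = $781.10

$781.10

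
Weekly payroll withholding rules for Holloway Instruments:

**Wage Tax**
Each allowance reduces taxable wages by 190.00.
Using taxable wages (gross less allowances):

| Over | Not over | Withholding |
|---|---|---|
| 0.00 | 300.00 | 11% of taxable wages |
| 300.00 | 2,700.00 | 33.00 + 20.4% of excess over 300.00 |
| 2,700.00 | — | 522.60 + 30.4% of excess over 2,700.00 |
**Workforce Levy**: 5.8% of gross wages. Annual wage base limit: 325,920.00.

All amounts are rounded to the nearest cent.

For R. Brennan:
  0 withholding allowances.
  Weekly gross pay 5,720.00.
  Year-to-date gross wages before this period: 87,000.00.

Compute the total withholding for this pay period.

Wage Tax: taxable = 5,720.00
  522.60 + 30.4% × (5,720.00 − 2,700.00) = 522.60 + 30.4% × 3,020.00 = 1,440.68
Workforce Levy: 5.8% × 5,720.00 = 331.76
Total: 1,440.68 + 331.76 = 1,772.44

1,772.44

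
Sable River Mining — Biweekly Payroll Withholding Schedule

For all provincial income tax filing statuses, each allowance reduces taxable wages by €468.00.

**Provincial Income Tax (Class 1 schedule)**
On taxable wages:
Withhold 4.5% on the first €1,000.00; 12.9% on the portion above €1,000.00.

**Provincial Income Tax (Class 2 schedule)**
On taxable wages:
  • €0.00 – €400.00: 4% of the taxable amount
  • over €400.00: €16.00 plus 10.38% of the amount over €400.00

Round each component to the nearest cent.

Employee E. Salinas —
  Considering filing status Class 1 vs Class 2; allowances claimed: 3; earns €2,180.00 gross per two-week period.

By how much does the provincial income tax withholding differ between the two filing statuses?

€20.11

Provincial Income Tax (Class 1): taxable = €2,180.00 − 3×€468.00 = €776.00
  4.5% × €776.00 = €34.92
Provincial Income Tax (Class 2): taxable = €2,180.00 − 3×€468.00 = €776.00
  €16.00 + 10.38% × (€776.00 − €400.00) = €16.00 + 10.38% × €376.00 = €55.03
Difference: |€34.92 − €55.03| = €20.11 (higher under Class 2)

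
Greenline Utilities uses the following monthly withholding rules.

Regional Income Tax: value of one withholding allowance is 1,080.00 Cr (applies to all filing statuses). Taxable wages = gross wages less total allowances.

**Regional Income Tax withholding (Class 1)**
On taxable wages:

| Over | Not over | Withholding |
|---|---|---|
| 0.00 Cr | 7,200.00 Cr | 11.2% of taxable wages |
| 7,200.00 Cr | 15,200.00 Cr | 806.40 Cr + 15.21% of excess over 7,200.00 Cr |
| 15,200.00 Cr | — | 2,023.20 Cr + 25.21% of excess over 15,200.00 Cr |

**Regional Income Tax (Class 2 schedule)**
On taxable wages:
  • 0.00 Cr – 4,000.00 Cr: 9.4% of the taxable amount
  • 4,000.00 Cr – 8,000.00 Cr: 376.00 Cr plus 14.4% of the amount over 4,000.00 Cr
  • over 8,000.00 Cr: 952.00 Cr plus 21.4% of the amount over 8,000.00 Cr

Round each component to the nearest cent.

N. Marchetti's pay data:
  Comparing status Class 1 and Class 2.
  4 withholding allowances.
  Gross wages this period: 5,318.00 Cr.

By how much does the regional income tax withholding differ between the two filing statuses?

Regional Income Tax (Class 1): taxable = 5,318.00 Cr − 4×1,080.00 Cr = 998.00 Cr
  11.2% × 998.00 Cr = 111.78 Cr
Regional Income Tax (Class 2): taxable = 5,318.00 Cr − 4×1,080.00 Cr = 998.00 Cr
  9.4% × 998.00 Cr = 93.81 Cr
Difference: |111.78 Cr − 93.81 Cr| = 17.97 Cr (higher under Class 1)

17.97 Cr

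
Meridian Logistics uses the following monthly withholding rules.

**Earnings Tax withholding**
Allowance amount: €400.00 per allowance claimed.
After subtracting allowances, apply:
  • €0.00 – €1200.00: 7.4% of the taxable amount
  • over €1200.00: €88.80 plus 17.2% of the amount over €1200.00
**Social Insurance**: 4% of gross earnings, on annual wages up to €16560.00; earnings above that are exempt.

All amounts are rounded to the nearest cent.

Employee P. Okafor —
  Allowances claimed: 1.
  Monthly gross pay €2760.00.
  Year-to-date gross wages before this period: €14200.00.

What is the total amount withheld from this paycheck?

€382.72

Earnings Tax: taxable = €2760.00 − 1×€400.00 = €2360.00
  €88.80 + 17.2% × (€2360.00 − €1200.00) = €88.80 + 17.2% × €1160.00 = €288.32
Social Insurance: cap €16560.00 − YTD €14200.00 = €2360.00 subject; 4% × €2360.00 = €94.40
Total: €288.32 + €94.40 = €382.72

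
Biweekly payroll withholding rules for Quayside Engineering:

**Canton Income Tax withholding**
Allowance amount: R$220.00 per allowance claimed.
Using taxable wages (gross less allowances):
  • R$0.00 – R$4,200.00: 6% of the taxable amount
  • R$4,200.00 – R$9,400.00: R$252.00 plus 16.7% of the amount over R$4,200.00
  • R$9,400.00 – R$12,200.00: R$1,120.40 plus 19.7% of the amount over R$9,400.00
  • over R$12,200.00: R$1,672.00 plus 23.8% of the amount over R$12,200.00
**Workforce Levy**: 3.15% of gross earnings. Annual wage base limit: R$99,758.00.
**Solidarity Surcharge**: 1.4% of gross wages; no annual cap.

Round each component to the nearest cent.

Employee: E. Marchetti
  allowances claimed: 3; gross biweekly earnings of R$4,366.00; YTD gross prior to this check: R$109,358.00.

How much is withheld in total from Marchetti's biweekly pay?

Canton Income Tax: taxable = R$4,366.00 − 3×R$220.00 = R$3,706.00
  6% × R$3,706.00 = R$222.36
Workforce Levy: YTD R$109,358.00 ≥ cap R$99,758.00 → R$0.00
Solidarity Surcharge: 1.4% × R$4,366.00 = R$61.12
Total: R$222.36 + R$0.00 + R$61.12 = R$283.48

R$283.48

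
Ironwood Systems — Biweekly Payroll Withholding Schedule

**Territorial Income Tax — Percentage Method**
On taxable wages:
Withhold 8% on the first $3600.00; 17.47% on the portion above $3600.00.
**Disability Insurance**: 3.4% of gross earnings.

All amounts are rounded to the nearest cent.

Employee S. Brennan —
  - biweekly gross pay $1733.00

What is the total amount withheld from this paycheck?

Territorial Income Tax: taxable = $1733.00
  8% × $1733.00 = $138.64
Disability Insurance: 3.4% × $1733.00 = $58.92
Total: $138.64 + $58.92 = $197.56

$197.56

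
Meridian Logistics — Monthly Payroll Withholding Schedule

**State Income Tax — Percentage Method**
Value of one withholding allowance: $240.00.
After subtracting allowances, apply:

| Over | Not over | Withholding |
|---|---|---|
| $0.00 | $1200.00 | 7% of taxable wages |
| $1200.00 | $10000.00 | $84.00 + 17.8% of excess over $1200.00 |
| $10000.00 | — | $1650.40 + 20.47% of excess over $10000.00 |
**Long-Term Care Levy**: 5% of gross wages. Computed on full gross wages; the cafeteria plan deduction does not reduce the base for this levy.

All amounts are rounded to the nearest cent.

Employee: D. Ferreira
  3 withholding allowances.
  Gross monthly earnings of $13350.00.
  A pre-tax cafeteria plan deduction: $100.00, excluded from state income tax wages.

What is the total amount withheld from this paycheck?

$2835.79

State Income Tax: taxable = $13350.00 − $100.00 − 3×$240.00 = $12530.00
  $1650.40 + 20.47% × ($12530.00 − $10000.00) = $1650.40 + 20.47% × $2530.00 = $2168.29
Long-Term Care Levy: 5% × $13350.00 = $667.50
Total: $2168.29 + $667.50 = $2835.79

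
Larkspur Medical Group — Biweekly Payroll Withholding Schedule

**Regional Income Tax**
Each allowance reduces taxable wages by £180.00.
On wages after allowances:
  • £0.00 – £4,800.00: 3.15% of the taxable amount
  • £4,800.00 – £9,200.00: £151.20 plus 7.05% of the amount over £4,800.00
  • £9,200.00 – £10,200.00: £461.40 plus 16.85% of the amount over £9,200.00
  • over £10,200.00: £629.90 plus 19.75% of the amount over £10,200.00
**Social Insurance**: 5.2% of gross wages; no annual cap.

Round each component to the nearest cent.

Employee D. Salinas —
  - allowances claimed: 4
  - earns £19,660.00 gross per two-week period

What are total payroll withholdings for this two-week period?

£3,378.37

Regional Income Tax: taxable = £19,660.00 − 4×£180.00 = £18,940.00
  £629.90 + 19.75% × (£18,940.00 − £10,200.00) = £629.90 + 19.75% × £8,740.00 = £2,356.05
Social Insurance: 5.2% × £19,660.00 = £1,022.32
Total: £2,356.05 + £1,022.32 = £3,378.37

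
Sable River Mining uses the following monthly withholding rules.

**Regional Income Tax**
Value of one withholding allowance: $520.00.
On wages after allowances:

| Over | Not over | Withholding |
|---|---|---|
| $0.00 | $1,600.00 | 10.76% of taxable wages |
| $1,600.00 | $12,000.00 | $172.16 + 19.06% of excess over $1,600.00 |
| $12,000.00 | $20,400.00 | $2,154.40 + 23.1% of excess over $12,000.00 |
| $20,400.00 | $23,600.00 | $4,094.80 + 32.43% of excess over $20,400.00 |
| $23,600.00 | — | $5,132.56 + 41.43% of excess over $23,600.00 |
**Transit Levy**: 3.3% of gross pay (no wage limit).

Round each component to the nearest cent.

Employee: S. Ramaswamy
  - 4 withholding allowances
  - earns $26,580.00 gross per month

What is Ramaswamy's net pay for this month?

$20,197.43

Regional Income Tax: taxable = $26,580.00 − 4×$520.00 = $24,500.00
  $5,132.56 + 41.43% × ($24,500.00 − $23,600.00) = $5,132.56 + 41.43% × $900.00 = $5,505.43
Transit Levy: 3.3% × $26,580.00 = $877.14
Total withheld: $5,505.43 + $877.14 = $6,382.57
Net pay: $26,580.00 − $6,382.57 = $20,197.43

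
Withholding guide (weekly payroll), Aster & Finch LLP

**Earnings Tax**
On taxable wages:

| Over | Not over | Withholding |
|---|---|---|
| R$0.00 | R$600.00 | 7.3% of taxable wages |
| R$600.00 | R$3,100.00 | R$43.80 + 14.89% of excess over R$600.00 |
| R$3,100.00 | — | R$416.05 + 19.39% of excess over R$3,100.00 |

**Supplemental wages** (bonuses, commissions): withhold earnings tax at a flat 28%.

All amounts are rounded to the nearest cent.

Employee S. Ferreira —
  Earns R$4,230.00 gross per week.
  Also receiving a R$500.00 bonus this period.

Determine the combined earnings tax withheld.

Earnings Tax: taxable = R$4,230.00
  R$416.05 + 19.39% × (R$4,230.00 − R$3,100.00) = R$416.05 + 19.39% × R$1,130.00 = R$635.16
Supplemental (28% flat on bonus): 28% × R$500.00 = R$140.00
Total earnings tax: R$635.16 + R$140.00 = R$775.16

R$775.16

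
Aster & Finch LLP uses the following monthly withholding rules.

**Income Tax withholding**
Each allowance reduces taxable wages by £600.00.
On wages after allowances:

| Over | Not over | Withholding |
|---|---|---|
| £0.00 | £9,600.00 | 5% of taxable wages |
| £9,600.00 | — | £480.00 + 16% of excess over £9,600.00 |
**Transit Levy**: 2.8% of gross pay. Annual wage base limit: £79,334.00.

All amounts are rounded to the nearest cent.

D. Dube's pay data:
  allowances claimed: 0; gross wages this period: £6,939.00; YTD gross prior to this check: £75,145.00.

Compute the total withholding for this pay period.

£464.24

Income Tax: taxable = £6,939.00
  5% × £6,939.00 = £346.95
Transit Levy: cap £79,334.00 − YTD £75,145.00 = £4,189.00 subject; 2.8% × £4,189.00 = £117.29
Total: £346.95 + £117.29 = £464.24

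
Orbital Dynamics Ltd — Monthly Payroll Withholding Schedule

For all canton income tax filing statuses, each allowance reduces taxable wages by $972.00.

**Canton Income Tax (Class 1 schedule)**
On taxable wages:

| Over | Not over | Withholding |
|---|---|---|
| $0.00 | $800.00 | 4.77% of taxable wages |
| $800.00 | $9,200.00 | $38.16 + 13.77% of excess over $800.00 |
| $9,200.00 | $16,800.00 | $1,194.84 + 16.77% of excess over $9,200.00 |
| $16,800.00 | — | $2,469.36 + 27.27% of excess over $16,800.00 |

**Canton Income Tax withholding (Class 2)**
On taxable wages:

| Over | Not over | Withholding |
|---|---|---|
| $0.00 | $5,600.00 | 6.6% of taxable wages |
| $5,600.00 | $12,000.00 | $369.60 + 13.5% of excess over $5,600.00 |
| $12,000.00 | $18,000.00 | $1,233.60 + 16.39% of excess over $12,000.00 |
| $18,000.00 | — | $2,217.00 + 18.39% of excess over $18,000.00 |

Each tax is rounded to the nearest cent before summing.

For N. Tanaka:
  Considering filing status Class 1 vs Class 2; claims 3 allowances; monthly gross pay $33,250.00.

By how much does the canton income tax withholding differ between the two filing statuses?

$1,674.86

Canton Income Tax (Class 1): taxable = $33,250.00 − 3×$972.00 = $30,334.00
  $2,469.36 + 27.27% × ($30,334.00 − $16,800.00) = $2,469.36 + 27.27% × $13,534.00 = $6,160.08
Canton Income Tax (Class 2): taxable = $33,250.00 − 3×$972.00 = $30,334.00
  $2,217.00 + 18.39% × ($30,334.00 − $18,000.00) = $2,217.00 + 18.39% × $12,334.00 = $4,485.22
Difference: |$6,160.08 − $4,485.22| = $1,674.86 (higher under Class 1)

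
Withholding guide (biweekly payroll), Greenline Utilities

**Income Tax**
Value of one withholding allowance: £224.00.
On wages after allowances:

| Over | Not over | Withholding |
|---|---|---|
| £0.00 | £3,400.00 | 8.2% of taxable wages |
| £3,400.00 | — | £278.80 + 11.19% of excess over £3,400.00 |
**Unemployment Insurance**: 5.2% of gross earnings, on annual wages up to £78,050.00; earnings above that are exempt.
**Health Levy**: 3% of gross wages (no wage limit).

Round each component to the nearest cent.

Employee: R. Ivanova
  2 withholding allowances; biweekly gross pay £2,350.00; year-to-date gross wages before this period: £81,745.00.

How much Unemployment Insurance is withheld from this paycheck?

£0.00

Unemployment Insurance: YTD £81,745.00 ≥ cap £78,050.00 → £0.00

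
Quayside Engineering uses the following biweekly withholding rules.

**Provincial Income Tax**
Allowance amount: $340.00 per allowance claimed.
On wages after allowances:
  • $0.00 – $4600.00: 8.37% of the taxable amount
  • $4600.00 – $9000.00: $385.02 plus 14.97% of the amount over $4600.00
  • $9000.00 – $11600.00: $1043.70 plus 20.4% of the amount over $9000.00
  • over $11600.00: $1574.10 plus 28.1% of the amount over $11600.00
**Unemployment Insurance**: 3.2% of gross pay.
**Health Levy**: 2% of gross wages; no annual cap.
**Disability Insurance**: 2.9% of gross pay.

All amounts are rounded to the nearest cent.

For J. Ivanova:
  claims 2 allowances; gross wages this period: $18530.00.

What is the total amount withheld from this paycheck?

$4831.28

Provincial Income Tax: taxable = $18530.00 − 2×$340.00 = $17850.00
  $1574.10 + 28.1% × ($17850.00 − $11600.00) = $1574.10 + 28.1% × $6250.00 = $3330.35
Unemployment Insurance: 3.2% × $18530.00 = $592.96
Health Levy: 2% × $18530.00 = $370.60
Disability Insurance: 2.9% × $18530.00 = $537.37
Total: $3330.35 + $592.96 + $370.60 + $537.37 = $4831.28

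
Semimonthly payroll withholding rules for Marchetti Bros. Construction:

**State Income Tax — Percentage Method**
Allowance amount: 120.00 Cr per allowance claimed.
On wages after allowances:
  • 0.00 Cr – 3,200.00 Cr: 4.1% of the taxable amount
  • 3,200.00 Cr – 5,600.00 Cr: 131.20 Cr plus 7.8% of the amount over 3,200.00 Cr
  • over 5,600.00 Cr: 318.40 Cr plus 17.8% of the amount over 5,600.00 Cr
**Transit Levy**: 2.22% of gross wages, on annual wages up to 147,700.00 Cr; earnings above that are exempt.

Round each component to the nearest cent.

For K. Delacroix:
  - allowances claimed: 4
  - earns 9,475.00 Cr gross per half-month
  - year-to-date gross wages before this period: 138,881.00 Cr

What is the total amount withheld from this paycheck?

1,118.49 Cr

State Income Tax: taxable = 9,475.00 Cr − 4×120.00 Cr = 8,995.00 Cr
  318.40 Cr + 17.8% × (8,995.00 Cr − 5,600.00 Cr) = 318.40 Cr + 17.8% × 3,395.00 Cr = 922.71 Cr
Transit Levy: cap 147,700.00 Cr − YTD 138,881.00 Cr = 8,819.00 Cr subject; 2.22% × 8,819.00 Cr = 195.78 Cr
Total: 922.71 Cr + 195.78 Cr = 1,118.49 Cr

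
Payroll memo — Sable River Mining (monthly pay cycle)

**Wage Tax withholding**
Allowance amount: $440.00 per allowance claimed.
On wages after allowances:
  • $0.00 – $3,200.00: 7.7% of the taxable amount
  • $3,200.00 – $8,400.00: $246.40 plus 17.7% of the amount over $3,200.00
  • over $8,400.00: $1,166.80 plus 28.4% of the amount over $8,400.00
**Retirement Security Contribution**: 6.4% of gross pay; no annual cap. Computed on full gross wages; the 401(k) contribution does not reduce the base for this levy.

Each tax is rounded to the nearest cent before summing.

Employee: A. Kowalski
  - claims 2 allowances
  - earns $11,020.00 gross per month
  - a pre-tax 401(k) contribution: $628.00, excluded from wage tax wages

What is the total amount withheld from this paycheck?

Wage Tax: taxable = $11,020.00 − $628.00 − 2×$440.00 = $9,512.00
  $1,166.80 + 28.4% × ($9,512.00 − $8,400.00) = $1,166.80 + 28.4% × $1,112.00 = $1,482.61
Retirement Security Contribution: 6.4% × $11,020.00 = $705.28
Total: $1,482.61 + $705.28 = $2,187.89

$2,187.89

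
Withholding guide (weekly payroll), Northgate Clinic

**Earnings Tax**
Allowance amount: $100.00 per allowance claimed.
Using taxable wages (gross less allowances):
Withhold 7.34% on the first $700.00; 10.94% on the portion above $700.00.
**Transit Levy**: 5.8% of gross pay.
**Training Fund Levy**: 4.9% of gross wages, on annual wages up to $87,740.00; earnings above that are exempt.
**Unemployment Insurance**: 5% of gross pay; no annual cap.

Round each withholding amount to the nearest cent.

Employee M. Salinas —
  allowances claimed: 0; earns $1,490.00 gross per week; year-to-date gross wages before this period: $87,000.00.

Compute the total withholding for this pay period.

$334.99

Earnings Tax: taxable = $1,490.00
  $51.38 + 10.94% × ($1,490.00 − $700.00) = $51.38 + 10.94% × $790.00 = $137.81
Transit Levy: 5.8% × $1,490.00 = $86.42
Training Fund Levy: cap $87,740.00 − YTD $87,000.00 = $740.00 subject; 4.9% × $740.00 = $36.26
Unemployment Insurance: 5% × $1,490.00 = $74.50
Total: $137.81 + $86.42 + $36.26 + $74.50 = $334.99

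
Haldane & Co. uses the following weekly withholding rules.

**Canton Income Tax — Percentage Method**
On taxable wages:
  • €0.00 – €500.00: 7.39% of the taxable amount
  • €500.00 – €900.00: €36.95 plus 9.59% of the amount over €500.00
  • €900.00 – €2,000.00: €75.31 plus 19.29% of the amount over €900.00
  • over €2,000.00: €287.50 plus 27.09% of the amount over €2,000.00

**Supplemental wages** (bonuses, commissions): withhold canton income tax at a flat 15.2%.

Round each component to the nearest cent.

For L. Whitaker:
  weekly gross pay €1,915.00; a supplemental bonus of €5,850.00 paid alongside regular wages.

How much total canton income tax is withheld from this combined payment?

€1,160.30

Canton Income Tax: taxable = €1,915.00
  €75.31 + 19.29% × (€1,915.00 − €900.00) = €75.31 + 19.29% × €1,015.00 = €271.10
Supplemental (15.2% flat on bonus): 15.2% × €5,850.00 = €889.20
Total canton income tax: €271.10 + €889.20 = €1,160.30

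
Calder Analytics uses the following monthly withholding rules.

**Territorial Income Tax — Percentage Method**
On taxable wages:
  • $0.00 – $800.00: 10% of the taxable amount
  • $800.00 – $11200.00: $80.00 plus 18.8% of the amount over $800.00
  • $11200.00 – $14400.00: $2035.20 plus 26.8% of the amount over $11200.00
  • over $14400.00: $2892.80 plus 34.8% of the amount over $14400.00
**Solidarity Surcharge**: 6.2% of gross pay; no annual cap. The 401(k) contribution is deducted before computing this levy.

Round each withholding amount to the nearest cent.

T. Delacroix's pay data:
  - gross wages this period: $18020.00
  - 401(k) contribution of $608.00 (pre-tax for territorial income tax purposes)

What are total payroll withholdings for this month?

$5020.52

Territorial Income Tax: taxable = $18020.00 − $608.00 = $17412.00
  $2892.80 + 34.8% × ($17412.00 − $14400.00) = $2892.80 + 34.8% × $3012.00 = $3940.98
Solidarity Surcharge: 6.2% × $17412.00 = $1079.54
Total: $3940.98 + $1079.54 = $5020.52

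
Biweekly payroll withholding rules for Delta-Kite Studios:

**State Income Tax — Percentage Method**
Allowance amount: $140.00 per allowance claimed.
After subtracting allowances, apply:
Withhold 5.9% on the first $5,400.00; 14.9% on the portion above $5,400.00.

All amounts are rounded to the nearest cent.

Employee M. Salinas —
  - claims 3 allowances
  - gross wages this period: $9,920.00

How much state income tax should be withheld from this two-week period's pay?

State Income Tax: taxable = $9,920.00 − 3×$140.00 = $9,500.00
  $318.60 + 14.9% × ($9,500.00 − $5,400.00) = $318.60 + 14.9% × $4,100.00 = $929.50

$929.50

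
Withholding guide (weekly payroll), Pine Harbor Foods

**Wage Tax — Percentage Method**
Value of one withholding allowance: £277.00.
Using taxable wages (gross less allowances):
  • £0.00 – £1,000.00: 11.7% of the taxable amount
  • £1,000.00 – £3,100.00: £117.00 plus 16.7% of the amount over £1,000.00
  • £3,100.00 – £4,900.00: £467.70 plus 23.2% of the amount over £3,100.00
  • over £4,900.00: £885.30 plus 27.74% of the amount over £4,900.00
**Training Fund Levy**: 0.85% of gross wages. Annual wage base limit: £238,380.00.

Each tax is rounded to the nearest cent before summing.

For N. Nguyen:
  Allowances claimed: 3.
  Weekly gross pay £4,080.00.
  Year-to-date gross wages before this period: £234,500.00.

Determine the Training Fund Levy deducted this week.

Training Fund Levy: cap £238,380.00 − YTD £234,500.00 = £3,880.00 subject; 0.85% × £3,880.00 = £32.98

£32.98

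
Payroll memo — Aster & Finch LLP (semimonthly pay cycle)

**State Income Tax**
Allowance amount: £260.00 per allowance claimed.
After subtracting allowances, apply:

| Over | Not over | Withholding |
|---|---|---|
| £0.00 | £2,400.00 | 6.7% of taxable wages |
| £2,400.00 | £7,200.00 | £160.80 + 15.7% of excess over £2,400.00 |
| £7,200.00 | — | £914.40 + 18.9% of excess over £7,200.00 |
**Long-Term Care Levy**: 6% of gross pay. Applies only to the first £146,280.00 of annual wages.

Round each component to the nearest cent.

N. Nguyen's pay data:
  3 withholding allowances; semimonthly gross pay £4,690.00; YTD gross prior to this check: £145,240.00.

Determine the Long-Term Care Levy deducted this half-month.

£62.40

Long-Term Care Levy: cap £146,280.00 − YTD £145,240.00 = £1,040.00 subject; 6% × £1,040.00 = £62.40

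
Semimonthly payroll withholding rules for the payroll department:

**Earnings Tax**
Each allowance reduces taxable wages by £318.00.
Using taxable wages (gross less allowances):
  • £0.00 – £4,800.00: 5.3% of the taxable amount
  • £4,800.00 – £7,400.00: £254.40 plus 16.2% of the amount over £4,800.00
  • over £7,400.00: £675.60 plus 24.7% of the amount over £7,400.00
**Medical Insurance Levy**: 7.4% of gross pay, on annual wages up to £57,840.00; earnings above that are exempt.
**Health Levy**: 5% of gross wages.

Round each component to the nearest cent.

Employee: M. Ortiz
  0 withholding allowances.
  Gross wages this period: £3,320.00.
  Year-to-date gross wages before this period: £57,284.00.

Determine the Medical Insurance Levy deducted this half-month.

Medical Insurance Levy: cap £57,840.00 − YTD £57,284.00 = £556.00 subject; 7.4% × £556.00 = £41.14

£41.14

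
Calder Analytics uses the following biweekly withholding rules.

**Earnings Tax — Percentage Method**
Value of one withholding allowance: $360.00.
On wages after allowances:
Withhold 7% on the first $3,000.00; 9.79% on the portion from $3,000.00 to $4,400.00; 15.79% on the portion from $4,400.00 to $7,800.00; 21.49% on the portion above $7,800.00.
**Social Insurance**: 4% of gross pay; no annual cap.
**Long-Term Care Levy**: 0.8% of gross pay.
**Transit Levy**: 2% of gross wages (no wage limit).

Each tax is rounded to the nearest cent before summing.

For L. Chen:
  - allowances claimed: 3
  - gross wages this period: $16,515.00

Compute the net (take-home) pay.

Earnings Tax: taxable = $16,515.00 − 3×$360.00 = $15,435.00
  $883.92 + 21.49% × ($15,435.00 − $7,800.00) = $883.92 + 21.49% × $7,635.00 = $2,524.68
Social Insurance: 4% × $16,515.00 = $660.60
Long-Term Care Levy: 0.8% × $16,515.00 = $132.12
Transit Levy: 2% × $16,515.00 = $330.30
Total withheld: $2,524.68 + $660.60 + $132.12 + $330.30 = $3,647.70
Net pay: $16,515.00 − $3,647.70 = $12,867.30

$12,867.30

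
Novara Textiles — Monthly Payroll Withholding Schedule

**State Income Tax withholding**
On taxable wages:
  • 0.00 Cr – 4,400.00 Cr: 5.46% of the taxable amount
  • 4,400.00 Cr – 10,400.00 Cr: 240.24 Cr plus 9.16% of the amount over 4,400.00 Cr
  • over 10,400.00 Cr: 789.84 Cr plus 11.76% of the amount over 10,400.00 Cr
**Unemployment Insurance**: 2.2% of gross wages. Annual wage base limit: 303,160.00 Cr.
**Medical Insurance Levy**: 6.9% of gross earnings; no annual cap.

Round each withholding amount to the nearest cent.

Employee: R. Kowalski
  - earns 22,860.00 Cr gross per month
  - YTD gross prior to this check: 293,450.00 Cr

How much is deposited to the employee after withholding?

18,813.90 Cr

State Income Tax: taxable = 22,860.00 Cr
  789.84 Cr + 11.76% × (22,860.00 Cr − 10,400.00 Cr) = 789.84 Cr + 11.76% × 12,460.00 Cr = 2,255.14 Cr
Unemployment Insurance: cap 303,160.00 Cr − YTD 293,450.00 Cr = 9,710.00 Cr subject; 2.2% × 9,710.00 Cr = 213.62 Cr
Medical Insurance Levy: 6.9% × 22,860.00 Cr = 1,577.34 Cr
Total withheld: 2,255.14 Cr + 213.62 Cr + 1,577.34 Cr = 4,046.10 Cr
Net pay: 22,860.00 Cr − 4,046.10 Cr = 18,813.90 Cr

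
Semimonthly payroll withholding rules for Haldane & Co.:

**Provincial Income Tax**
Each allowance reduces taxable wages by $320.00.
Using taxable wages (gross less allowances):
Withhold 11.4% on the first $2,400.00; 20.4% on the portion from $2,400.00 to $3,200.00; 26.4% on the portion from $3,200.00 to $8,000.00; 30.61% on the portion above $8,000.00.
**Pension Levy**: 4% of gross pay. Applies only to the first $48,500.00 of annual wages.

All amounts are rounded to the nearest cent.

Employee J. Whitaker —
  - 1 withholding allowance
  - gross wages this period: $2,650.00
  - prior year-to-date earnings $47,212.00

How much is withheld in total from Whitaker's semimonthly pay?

Provincial Income Tax: taxable = $2,650.00 − 1×$320.00 = $2,330.00
  11.4% × $2,330.00 = $265.62
Pension Levy: cap $48,500.00 − YTD $47,212.00 = $1,288.00 subject; 4% × $1,288.00 = $51.52
Total: $265.62 + $51.52 = $317.14

$317.14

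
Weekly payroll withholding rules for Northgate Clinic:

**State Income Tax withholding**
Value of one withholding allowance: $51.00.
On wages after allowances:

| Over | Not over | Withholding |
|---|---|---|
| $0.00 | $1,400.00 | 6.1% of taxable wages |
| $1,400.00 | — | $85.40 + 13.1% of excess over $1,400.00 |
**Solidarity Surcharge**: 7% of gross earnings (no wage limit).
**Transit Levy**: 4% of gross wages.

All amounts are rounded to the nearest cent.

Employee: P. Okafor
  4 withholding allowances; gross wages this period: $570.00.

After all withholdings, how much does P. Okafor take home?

State Income Tax: taxable = $570.00 − 4×$51.00 = $366.00
  6.1% × $366.00 = $22.33
Solidarity Surcharge: 7% × $570.00 = $39.90
Transit Levy: 4% × $570.00 = $22.80
Total withheld: $22.33 + $39.90 + $22.80 = $85.03
Net pay: $570.00 − $85.03 = $484.97

$484.97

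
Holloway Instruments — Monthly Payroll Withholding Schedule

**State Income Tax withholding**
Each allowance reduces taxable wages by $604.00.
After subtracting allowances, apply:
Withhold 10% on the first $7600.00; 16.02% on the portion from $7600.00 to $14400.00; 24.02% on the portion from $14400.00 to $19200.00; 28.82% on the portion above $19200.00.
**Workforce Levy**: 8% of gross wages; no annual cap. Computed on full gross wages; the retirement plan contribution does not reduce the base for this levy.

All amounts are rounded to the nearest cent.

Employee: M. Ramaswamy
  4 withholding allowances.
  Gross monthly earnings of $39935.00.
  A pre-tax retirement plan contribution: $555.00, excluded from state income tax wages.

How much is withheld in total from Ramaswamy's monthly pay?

$11316.70

State Income Tax: taxable = $39935.00 − $555.00 − 4×$604.00 = $36964.00
  $3002.32 + 28.82% × ($36964.00 − $19200.00) = $3002.32 + 28.82% × $17764.00 = $8121.90
Workforce Levy: 8% × $39935.00 = $3194.80
Total: $8121.90 + $3194.80 = $11316.70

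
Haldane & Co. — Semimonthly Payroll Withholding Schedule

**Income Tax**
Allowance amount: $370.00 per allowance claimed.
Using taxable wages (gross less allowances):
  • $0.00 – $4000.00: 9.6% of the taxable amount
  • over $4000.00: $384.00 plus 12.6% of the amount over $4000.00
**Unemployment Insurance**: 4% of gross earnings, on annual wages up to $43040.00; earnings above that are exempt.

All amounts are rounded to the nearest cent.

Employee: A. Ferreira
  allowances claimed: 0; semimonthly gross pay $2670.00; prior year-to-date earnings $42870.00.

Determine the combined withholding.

Income Tax: taxable = $2670.00
  9.6% × $2670.00 = $256.32
Unemployment Insurance: cap $43040.00 − YTD $42870.00 = $170.00 subject; 4% × $170.00 = $6.80
Total: $256.32 + $6.80 = $263.12

$263.12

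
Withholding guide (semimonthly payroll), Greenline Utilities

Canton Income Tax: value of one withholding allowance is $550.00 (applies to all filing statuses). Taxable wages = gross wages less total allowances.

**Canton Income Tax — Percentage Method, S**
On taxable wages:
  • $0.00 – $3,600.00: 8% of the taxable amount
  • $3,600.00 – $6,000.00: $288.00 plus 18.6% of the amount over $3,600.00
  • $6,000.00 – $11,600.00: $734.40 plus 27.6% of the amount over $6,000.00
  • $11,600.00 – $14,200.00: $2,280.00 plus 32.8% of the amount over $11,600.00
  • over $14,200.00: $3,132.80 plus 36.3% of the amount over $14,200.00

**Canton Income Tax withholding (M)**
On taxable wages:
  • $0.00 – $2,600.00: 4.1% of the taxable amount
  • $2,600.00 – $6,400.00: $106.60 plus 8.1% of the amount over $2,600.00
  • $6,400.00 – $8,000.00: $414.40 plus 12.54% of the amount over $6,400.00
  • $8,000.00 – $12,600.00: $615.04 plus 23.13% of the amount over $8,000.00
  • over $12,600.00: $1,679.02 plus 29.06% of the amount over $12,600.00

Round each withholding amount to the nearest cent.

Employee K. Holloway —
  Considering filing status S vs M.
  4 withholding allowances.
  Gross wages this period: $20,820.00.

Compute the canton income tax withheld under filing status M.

$3,428.43

Canton Income Tax (M): taxable = $20,820.00 − 4×$550.00 = $18,620.00
  $1,679.02 + 29.06% × ($18,620.00 − $12,600.00) = $1,679.02 + 29.06% × $6,020.00 = $3,428.43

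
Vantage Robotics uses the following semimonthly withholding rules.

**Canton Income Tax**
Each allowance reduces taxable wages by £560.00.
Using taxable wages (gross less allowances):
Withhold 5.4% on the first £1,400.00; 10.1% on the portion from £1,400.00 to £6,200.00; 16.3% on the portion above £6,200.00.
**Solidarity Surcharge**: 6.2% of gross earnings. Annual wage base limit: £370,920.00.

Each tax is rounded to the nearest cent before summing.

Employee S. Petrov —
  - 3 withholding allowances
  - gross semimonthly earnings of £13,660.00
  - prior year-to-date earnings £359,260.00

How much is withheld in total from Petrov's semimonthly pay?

£2,225.46

Canton Income Tax: taxable = £13,660.00 − 3×£560.00 = £11,980.00
  £560.40 + 16.3% × (£11,980.00 − £6,200.00) = £560.40 + 16.3% × £5,780.00 = £1,502.54
Solidarity Surcharge: cap £370,920.00 − YTD £359,260.00 = £11,660.00 subject; 6.2% × £11,660.00 = £722.92
Total: £1,502.54 + £722.92 = £2,225.46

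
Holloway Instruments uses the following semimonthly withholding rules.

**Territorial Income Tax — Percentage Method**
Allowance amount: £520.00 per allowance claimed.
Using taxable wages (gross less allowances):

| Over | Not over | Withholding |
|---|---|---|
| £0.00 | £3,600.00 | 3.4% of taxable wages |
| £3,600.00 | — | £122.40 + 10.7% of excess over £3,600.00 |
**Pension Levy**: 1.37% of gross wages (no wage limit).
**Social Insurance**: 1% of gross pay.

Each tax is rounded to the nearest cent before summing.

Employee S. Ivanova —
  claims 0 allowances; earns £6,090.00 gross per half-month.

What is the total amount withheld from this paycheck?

£533.16

Territorial Income Tax: taxable = £6,090.00
  £122.40 + 10.7% × (£6,090.00 − £3,600.00) = £122.40 + 10.7% × £2,490.00 = £388.83
Pension Levy: 1.37% × £6,090.00 = £83.43
Social Insurance: 1% × £6,090.00 = £60.90
Total: £388.83 + £83.43 + £60.90 = £533.16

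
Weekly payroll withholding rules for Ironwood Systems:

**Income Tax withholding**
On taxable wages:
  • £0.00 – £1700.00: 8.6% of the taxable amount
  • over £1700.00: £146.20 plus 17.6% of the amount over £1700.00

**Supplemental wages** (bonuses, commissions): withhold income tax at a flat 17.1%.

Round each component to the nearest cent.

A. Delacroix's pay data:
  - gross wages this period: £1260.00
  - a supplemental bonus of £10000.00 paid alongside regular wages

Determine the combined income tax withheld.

£1818.36

Income Tax: taxable = £1260.00
  8.6% × £1260.00 = £108.36
Supplemental (17.1% flat on bonus): 17.1% × £10000.00 = £1710.00
Total income tax: £108.36 + £1710.00 = £1818.36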